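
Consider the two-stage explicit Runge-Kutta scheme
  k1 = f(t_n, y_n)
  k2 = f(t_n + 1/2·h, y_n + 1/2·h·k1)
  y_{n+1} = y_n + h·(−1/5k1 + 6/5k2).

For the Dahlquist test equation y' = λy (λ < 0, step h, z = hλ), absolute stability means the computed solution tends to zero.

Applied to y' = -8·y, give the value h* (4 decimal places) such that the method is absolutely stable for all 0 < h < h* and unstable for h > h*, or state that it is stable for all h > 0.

(-1.6667,0); λ=-8 ⇒ h* = (5/3)/8 = 0.2083.

On y'=λy, z=hλ:
  k1=λy_n ⇒ h·k1=z·y_n;  k2=λ(1+1/2z)y_n ⇒ h·k2=z(1+1/2z)y_n
  y_{n+1}/y_n = 1 − 1/5z + 6/5z(1+1/2z) = 1 + z + 3/5z²
  ⇒ R(z) = 1 + z + 3/5z².

Solve |R(x)|<1 on ℝ⁻.
x=-0.86: |R|=0.5838
R=1: x+3/5x²=0 ⇒ x=−5/3=-1.6667; min R=1−1/(4·3/5)=0.5833>−1
Confirm numerically:
  x=-1.333: |R|=0.73313 <1
  x=-1.182: |R|=0.65627 <1
  x=-0.675: |R|=0.59837 <1
  x=-2.163: |R|=1.64414 >1
  x=-1.721: |R|=1.05610 >1
  x=-1.693: |R|=1.02675 >1
So |R|<1 on (-1.6667, 0).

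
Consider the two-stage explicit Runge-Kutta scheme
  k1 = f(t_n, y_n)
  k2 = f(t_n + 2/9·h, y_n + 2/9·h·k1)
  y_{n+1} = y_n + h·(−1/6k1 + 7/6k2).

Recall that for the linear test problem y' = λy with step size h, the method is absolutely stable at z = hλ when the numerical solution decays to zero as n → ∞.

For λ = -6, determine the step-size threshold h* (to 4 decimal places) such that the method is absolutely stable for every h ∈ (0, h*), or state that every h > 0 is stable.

On y'=λy, z=hλ:
  k1=λy_n ⇒ h·k1=z·y_n;  k2=λ(1+2/9z)y_n ⇒ h·k2=z(1+2/9z)y_n
  y_{n+1}/y_n = 1 − 1/6z + 7/6z(1+2/9z) = 1 + z + 7/27z²
  so R(z) = 1 + z + 7/27z².

Solve |R(x)|<1 on ℝ⁻.
x=-0.79: |R|=0.3718
R=1: x+7/27x²=0 ⇒ x=−27/7=-3.8571; min R=1−1/(4·7/27)=0.0357>−1
Confirm numerically:
  x=-3.188: |R|=0.44694 <1
  x=-2.924: |R|=0.29261 <1
  x=-2.537: |R|=0.13169 <1
  x=-4.435: |R|=1.66443 >1
  x=-4.363: |R|=1.57220 >1
  x=-4.081: |R|=1.23685 >1
Interval (-3.8571, 0).

(-3.8571,0); λ=-6 ⇒ h* = (27/7)/6 = 0.6429.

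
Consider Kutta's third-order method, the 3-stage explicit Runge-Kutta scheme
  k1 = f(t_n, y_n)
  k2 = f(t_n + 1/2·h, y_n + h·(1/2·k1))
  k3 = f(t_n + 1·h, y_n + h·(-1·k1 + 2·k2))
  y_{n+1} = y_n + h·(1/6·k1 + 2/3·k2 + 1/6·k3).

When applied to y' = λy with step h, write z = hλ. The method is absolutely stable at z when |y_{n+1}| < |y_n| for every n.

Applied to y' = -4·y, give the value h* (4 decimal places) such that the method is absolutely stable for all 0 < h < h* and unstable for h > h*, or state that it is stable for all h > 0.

(-2.5127,0); λ=-4 ⇒ h* = 0.6282.

With y'=λy (z=hλ):
  order 3, 3-stage ⇒ R(z)=1+z+z^2/2+z^3/6
  (e.g. R(-1.64)=-0.03036, |R|=0.03036)

Need |R(x)|<1, x<0.
x=-1.64: |R|=0.0304
|R(-2.51)|=0.9955 |R(-2.01)|=0.3434 |R(-1.98)|=0.3135
Bisect:
  x_lo=-2.8227 |R|=1.5873  x_hi=-0.3176 |R|=0.7275
  mid=-1.57018 |R|=0.01735 →hi
  mid=-2.19645 |R|=0.55035 →hi
  mid=-2.50959 |R|=0.99481 →hi
  mid=-2.66615 |R|=1.27064 →lo
  mid=-2.58787 |R|=1.12786 →lo
  mid=-2.54873 |R|=1.06015 →lo
  mid=-2.52916 |R|=1.02719 →lo
  mid=-2.51937 |R|=1.01093 →lo
  mid=-2.51448 |R|=1.00285 →lo
  mid=-2.51203 |R|=0.99883 →hi
  ...
  [-2.51280,-2.51264] ⇒ x*=-2.5127
So |R|<1 on (-2.5127, 0).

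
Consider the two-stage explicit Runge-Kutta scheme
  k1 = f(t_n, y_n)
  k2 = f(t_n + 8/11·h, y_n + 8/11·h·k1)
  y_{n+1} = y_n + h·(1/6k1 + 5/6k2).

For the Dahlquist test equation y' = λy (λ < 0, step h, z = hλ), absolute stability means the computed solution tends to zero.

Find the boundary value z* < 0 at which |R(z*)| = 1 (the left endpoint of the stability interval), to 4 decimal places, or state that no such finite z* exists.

With y'=λy (z=hλ):
  k1=λy_n ⇒ h·k1=z·y_n;  k2=λ(1+8/11z)y_n ⇒ h·k2=z(1+8/11z)y_n
  y_{n+1}/y_n = 1 + 1/6z + 5/6z(1+8/11z) = 1 + z + 20/33z²
  R(z) = 1 + z + 20/33z².

Find x<0 with |R(x)|<1.
x=-1.07: |R|=0.6239
R=1: x+20/33x²=0 ⇒ x=−33/20=-1.6500; min R=1−1/(4·20/33)=0.5875>−1
Confirm numerically:
  x=-1.421: |R|=0.80278 <1
  x=-1.308: |R|=0.72889 <1
  x=-1.108: |R|=0.63604 <1
  x=-0.934: |R|=0.59470 <1
  x=-2.146: |R|=1.64510 >1
  x=-2.077: |R|=1.53750 >1
  x=-2.066: |R|=1.52088 >1
So |R|<1 on (-1.6500, 0).

z* = -1.6500.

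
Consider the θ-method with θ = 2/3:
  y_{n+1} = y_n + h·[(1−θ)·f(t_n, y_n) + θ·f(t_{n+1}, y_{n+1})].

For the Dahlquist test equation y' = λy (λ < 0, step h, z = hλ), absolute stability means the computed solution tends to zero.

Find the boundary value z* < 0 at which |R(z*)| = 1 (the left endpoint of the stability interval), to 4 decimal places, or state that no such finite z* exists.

With y'=λy (z=hλ):
  y_{n+1} = y_n + z·[1/3·y_n + 2/3·y_{n+1}] ⇒ (1 − 2/3z)y_{n+1} = (1 + 1/3z)y_n
  Hence R(z) = (1 + 1/3z)/(1 − 2/3z).

Solve |R(x)|<1 on ℝ⁻.
x=-1.42: |R|=0.2705
x=-2: |R|=0.1429
x=-10: |R|=0.3043
x=-100: |R|=0.4778
θ=2/3≥1/2 ⇒ |1+1/3x|<|1−2/3x| ∀x<0 ⇒ interval (−∞,0).

(−∞, 0) — no finite endpoint.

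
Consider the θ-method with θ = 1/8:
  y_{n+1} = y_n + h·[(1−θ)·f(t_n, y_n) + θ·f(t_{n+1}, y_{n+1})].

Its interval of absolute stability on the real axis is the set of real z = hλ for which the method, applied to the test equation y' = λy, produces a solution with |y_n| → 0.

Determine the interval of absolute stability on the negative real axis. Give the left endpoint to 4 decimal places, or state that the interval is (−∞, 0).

(-2.6667, 0).

On y'=λy, z=hλ:
  y_{n+1} = y_n + z·[7/8·y_n + 1/8·y_{n+1}] ⇒ (1 − 1/8z)y_{n+1} = (1 + 7/8z)y_n
  Hence R(z) = (1 + 7/8z)/(1 − 1/8z).

Solve |R(x)|<1 on ℝ⁻.
x=-1.44: |R|=0.2203
R=−1: 1+7/8x = −1+1/8x ⇒ -3/4x=2 ⇒ x=2/(-3/4)=-2.6667
Confirm numerically:
  x=-2.297: |R|=0.78460 <1
  x=-2.178: |R|=0.71193 <1
  x=-1.136: |R|=0.00525 <1
  x=-3.173: |R|=1.27191 >1
  x=-3.108: |R|=1.23839 >1
So |R|<1 on (-2.6667, 0).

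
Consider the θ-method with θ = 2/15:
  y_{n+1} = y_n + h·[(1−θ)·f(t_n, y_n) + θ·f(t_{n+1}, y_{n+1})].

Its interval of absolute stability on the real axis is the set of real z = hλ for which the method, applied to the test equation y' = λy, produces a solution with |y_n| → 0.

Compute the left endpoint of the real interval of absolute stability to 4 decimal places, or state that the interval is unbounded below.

With y'=λy (z=hλ):
  y_{n+1} = y_n + z·[13/15·y_n + 2/15·y_{n+1}] ⇒ (1 − 2/15z)y_{n+1} = (1 + 13/15z)y_n
  Hence R(z) = (1 + 13/15z)/(1 − 2/15z).

Boundary: |R(x)|=1, x<0.
x=-0.56: |R|=0.4789
R=−1: 1+13/15x = −1+2/15x ⇒ -11/15x=2 ⇒ x=2/(-11/15)=-2.7273
Confirm numerically:
  x=-2.053: |R|=0.61180 <1
  x=-1.838: |R|=0.47623 <1
  x=-1.282: |R|=0.09485 <1
  x=-1.112: |R|=0.03158 <1
  x=-3.121: |R|=1.20389 >1
  x=-3.075: |R|=1.18085 >1
Interval (-2.7273, 0).

left endpoint -2.7273.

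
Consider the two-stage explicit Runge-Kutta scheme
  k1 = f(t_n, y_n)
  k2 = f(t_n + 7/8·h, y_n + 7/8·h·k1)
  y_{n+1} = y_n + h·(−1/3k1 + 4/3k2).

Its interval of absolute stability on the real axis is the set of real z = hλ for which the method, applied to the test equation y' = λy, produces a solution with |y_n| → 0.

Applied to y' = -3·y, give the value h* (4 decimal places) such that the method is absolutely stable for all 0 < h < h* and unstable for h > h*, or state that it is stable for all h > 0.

On y'=λy, z=hλ:
  k1=λy_n ⇒ h·k1=z·y_n;  k2=λ(1+7/8z)y_n ⇒ h·k2=z(1+7/8z)y_n
  y_{n+1}/y_n = 1 − 1/3z + 4/3z(1+7/8z) = 1 + z + 7/6z²
  R(z) = 1 + z + 7/6z².

Solve |R(x)|<1 on ℝ⁻.
x=-1.51: |R|=2.1501
R=1: x+7/6x²=0 ⇒ x=−6/7=-0.8571; min R=1−1/(4·7/6)=0.7857>−1
Confirm numerically:
  x=-0.687: |R|=0.86363 <1
  x=-0.577: |R|=0.81142 <1
  x=-0.524: |R|=0.79634 <1
  x=-1.273: |R|=1.61762 >1
  x=-1.151: |R|=1.39460 >1
  x=-0.886: |R|=1.02983 >1
Stable set (-0.8571, 0).

(-0.8571,0); λ=-3 ⇒ h* = (6/7)/3 = 0.2857.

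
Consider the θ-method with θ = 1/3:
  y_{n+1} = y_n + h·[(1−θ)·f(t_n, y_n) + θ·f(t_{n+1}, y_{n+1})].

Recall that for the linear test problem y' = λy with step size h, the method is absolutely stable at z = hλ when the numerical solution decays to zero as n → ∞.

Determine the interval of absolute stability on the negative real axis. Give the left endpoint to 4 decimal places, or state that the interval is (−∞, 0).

(-6.0000, 0).

On y'=λy, z=hλ:
  y_{n+1} = y_n + z·[2/3·y_n + 1/3·y_{n+1}] ⇒ (1 − 1/3z)y_{n+1} = (1 + 2/3z)y_n
  ⇒ R(z) = (1 + 2/3z)/(1 − 1/3z).

Find x<0 with |R(x)|<1.
x=-0.35: |R|=0.6866
R=−1: 1+2/3x = −1+1/3x ⇒ -1/3x=2 ⇒ x=2/(-1/3)=-6.0000
Confirm numerically:
  x=-3.291: |R|=0.56938 <1
  x=-2.864: |R|=0.46521 <1
  x=-2.475: |R|=0.35616 <1
  x=-6.476: |R|=1.05023 >1
  x=-6.182: |R|=1.01982 >1
  x=-6.134: |R|=1.01467 >1
Stable set (-6.0000, 0).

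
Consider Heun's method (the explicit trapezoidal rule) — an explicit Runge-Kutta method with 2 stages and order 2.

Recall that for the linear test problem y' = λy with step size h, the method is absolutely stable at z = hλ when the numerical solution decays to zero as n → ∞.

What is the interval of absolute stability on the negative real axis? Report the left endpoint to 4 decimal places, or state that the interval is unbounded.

Set f=λy, z=hλ:
  order 2, 2-stage ⇒ R(z)=1+z+z^2/2
  (e.g. R(-1.08)=0.50320, |R|=0.50320)

Boundary: |R(x)|=1, x<0.
x=-1.08: |R|=0.5032
|R(-2.16)|=1.1728 |R(-1.12)|=0.5072 |R(-1)|=0.5000
Bisect:
  x_lo=-2.4325 |R|=1.5261  x_hi=-0.1167 |R|=0.8901
  mid=-1.27463 |R|=0.53771 →hi
  mid=-1.85359 |R|=0.86431 →hi
  mid=-2.14307 |R|=1.15330 →lo
  mid=-1.99833 |R|=0.99833 →hi
  mid=-2.07070 |R|=1.07320 →lo
  mid=-2.03451 |R|=1.03511 →lo
  mid=-2.01642 |R|=1.01656 →lo
  ...
  [-2.00002,-1.99988] ⇒ x*=-2.0000
Stable set (-2.0000, 0).

(-2.0000, 0).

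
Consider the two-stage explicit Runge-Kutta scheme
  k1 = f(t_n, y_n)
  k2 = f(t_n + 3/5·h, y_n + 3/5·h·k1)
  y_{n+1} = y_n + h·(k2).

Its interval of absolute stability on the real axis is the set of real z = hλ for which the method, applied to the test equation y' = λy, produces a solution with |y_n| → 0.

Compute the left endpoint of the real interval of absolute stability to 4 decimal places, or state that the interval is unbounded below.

Set f=λy, z=hλ:
  k1=λy_n ⇒ h·k1=z·y_n;  k2=λ(1+3/5z)y_n ⇒ h·k2=z(1+3/5z)y_n
  y_{n+1}/y_n = 1 + z(1+3/5z) = 1 + z + 3/5z²
  ⇒ R(z) = 1 + z + 3/5z².

Need |R(x)|<1, x<0.
x=-0.61: |R|=0.6133
R=1: x+3/5x²=0 ⇒ x=−5/3=-1.6667; min R=1−1/(4·3/5)=0.5833>−1
Confirm numerically:
  x=-1.490: |R|=0.84206 <1
  x=-1.332: |R|=0.73253 <1
  x=-1.269: |R|=0.69722 <1
  x=-1.137: |R|=0.63866 <1
  x=-1.992: |R|=1.38884 >1
  x=-1.932: |R|=1.30757 >1
  x=-1.730: |R|=1.06574 >1
Interval (-1.6667, 0).

left endpoint -1.6667.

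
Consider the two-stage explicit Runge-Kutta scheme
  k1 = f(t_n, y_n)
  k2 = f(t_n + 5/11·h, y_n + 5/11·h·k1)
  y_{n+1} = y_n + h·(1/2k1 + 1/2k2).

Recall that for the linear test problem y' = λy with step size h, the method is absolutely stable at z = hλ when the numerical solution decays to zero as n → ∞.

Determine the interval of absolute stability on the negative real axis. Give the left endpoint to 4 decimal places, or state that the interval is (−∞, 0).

(-4.4000, 0).

Set f=λy, z=hλ:
  k1=λy_n ⇒ h·k1=z·y_n;  k2=λ(1+5/11z)y_n ⇒ h·k2=z(1+5/11z)y_n
  y_{n+1}/y_n = 1 + 1/2z + 1/2z(1+5/11z) = 1 + z + 5/22z²
  R(z) = 1 + z + 5/22z².

Find x<0 with |R(x)|<1.
x=-0.81: |R|=0.3391
R=1: x+5/22x²=0 ⇒ x=−22/5=-4.4000; min R=1−1/(4·5/22)=-0.1000>−1
Confirm numerically:
  x=-2.239: |R|=0.09965 <1
  x=-1.887: |R|=0.07773 <1
  x=-1.774: |R|=0.05876 <1
  x=-4.870: |R|=1.52020 >1
  x=-4.610: |R|=1.22002 >1
  x=-4.435: |R|=1.03528 >1
Stable set (-4.4000, 0).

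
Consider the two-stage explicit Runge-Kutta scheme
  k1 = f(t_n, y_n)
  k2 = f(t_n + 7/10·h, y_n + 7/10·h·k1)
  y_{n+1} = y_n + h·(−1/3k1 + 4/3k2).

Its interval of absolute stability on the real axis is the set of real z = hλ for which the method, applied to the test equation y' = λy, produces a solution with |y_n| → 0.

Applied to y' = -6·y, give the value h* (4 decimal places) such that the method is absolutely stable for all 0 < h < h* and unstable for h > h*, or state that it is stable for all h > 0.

(-1.0714,0); λ=-6 ⇒ h* = (15/14)/6 = 0.1786.

Set f=λy, z=hλ:
  k1=λy_n ⇒ h·k1=z·y_n;  k2=λ(1+7/10z)y_n ⇒ h·k2=z(1+7/10z)y_n
  y_{n+1}/y_n = 1 − 1/3z + 4/3z(1+7/10z) = 1 + z + 14/15z²
  so R(z) = 1 + z + 14/15z².

Need |R(x)|<1, x<0.
x=-0.79: |R|=0.7925
R=1: x+14/15x²=0 ⇒ x=−15/14=-1.0714; min R=1−1/(4·14/15)=0.7321>−1
Confirm numerically:
  x=-1.006: |R|=0.93857 <1
  x=-0.826: |R|=0.81079 <1
  x=-0.452: |R|=0.73868 <1
  x=-1.557: |R|=1.70563 >1
  x=-1.320: |R|=1.30624 >1
Stable set (-1.0714, 0).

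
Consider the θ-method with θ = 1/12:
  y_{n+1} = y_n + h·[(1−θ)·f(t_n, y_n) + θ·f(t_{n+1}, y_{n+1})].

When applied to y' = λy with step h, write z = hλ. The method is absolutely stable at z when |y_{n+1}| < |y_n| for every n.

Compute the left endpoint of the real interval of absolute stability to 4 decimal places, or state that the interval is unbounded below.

z* = -2.4000.

Test eqn y'=λy, z=hλ:
  y_{n+1} = y_n + z·[11/12·y_n + 1/12·y_{n+1}] ⇒ (1 − 1/12z)y_{n+1} = (1 + 11/12z)y_n
  so R(z) = (1 + 11/12z)/(1 − 1/12z).

Find x<0 with |R(x)|<1.
x=-1.43: |R|=0.2777
R=−1: 1+11/12x = −1+1/12x ⇒ -5/6x=2 ⇒ x=2/(-5/6)=-2.4000
Confirm numerically:
  x=-2.170: |R|=0.83769 <1
  x=-1.229: |R|=0.11482 <1
  x=-1.126: |R|=0.02941 <1
  x=-0.987: |R|=0.08801 <1
  x=-2.984: |R|=1.38975 >1
  x=-2.641: |R|=1.16461 >1
  x=-2.636: |R|=1.16125 >1
So |R|<1 on (-2.4000, 0).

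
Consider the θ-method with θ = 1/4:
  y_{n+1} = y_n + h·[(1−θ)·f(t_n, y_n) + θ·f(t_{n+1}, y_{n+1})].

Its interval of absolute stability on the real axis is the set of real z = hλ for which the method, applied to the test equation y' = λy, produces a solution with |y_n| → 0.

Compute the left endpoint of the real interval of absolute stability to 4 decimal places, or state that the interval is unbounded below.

left endpoint -4.0000.

On y'=λy, z=hλ:
  y_{n+1} = y_n + z·[3/4·y_n + 1/4·y_{n+1}] ⇒ (1 − 1/4z)y_{n+1} = (1 + 3/4z)y_n
  R(z) = (1 + 3/4z)/(1 − 1/4z).

Boundary: |R(x)|=1, x<0.
x=-1.01: |R|=0.1936
R=−1: 1+3/4x = −1+1/4x ⇒ -1/2x=2 ⇒ x=2/(-1/2)=-4.0000
Confirm numerically:
  x=-3.973: |R|=0.99323 <1
  x=-3.556: |R|=0.88248 <1
  x=-2.338: |R|=0.47554 <1
  x=-4.290: |R|=1.06996 >1
  x=-4.026: |R|=1.00648 >1
So |R|<1 on (-4.0000, 0).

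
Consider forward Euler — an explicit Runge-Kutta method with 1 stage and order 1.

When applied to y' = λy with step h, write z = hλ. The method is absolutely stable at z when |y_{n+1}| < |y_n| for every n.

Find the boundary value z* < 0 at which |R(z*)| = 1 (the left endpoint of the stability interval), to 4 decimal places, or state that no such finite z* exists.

On y'=λy, z=hλ:
  order 1, 1-stage ⇒ R(z)=1+z
  (e.g. R(-1.6)=-0.60000, |R|=0.60000)

Boundary: |R(x)|=1, x<0.
x=-1.6: |R|=0.6000
|R(-1.77)|=0.7700 |R(-1.24)|=0.2400 |R(-0.94)|=0.0600
Bisect:
  x_lo=-2.8398 |R|=1.8398  x_hi=-0.1198 |R|=0.8802
  mid=-1.47982 |R|=0.47982 →hi
  mid=-2.15981 |R|=1.15981 →lo
  mid=-1.81982 |R|=0.81982 →hi
  mid=-1.98982 |R|=0.98982 →hi
  mid=-2.07482 |R|=1.07482 →lo
  mid=-2.03232 |R|=1.03232 →lo
  mid=-2.01107 |R|=1.01107 →lo
  mid=-2.00044 |R|=1.00044 →lo
  mid=-1.99513 |R|=0.99513 →hi
  ...
  [-2.00011,-1.99994] ⇒ x*=-2.0000
Stable set (-2.0000, 0).

left endpoint -2.0000.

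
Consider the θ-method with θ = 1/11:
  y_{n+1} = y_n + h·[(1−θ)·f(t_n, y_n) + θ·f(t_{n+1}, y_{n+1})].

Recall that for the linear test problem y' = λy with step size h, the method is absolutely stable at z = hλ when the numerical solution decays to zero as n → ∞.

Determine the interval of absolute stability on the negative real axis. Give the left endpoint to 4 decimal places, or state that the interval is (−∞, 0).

With y'=λy (z=hλ):
  y_{n+1} = y_n + z·[10/11·y_n + 1/11·y_{n+1}] ⇒ (1 − 1/11z)y_{n+1} = (1 + 10/11z)y_n
  so R(z) = (1 + 10/11z)/(1 − 1/11z).

Boundary: |R(x)|=1, x<0.
x=-0.96: |R|=0.1171
R=−1: 1+10/11x = −1+1/11x ⇒ -9/11x=2 ⇒ x=2/(-9/11)=-2.4444
Confirm numerically:
  x=-2.079: |R|=0.74853 <1
  x=-1.972: |R|=0.67222 <1
  x=-1.557: |R|=0.36394 <1
  x=-1.127: |R|=0.02226 <1
  x=-2.953: |R|=1.32803 >1
  x=-2.638: |R|=1.12773 >1
  x=-2.562: |R|=1.07801 >1
Stable set (-2.4444, 0).

(-2.4444, 0).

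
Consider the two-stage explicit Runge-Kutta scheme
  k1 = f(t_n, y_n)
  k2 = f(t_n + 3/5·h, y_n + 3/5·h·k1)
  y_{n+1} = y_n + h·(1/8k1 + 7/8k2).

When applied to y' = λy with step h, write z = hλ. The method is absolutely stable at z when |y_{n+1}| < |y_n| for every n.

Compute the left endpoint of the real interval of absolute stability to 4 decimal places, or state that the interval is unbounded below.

left endpoint -1.9048.

With y'=λy (z=hλ):
  k1=λy_n ⇒ h·k1=z·y_n;  k2=λ(1+3/5z)y_n ⇒ h·k2=z(1+3/5z)y_n
  y_{n+1}/y_n = 1 + 1/8z + 7/8z(1+3/5z) = 1 + z + 21/40z²
  R(z) = 1 + z + 21/40z².

Find x<0 with |R(x)|<1.
x=-0.81: |R|=0.5345
R=1: x+21/40x²=0 ⇒ x=−40/21=-1.9048; min R=1−1/(4·21/40)=0.5238>−1
Confirm numerically:
  x=-1.642: |R|=0.77349 <1
  x=-1.444: |R|=0.65070 <1
  x=-1.164: |R|=0.54732 <1
  x=-1.160: |R|=0.54644 <1
  x=-2.394: |R|=1.61490 >1
  x=-2.050: |R|=1.15631 >1
Stable set (-1.9048, 0).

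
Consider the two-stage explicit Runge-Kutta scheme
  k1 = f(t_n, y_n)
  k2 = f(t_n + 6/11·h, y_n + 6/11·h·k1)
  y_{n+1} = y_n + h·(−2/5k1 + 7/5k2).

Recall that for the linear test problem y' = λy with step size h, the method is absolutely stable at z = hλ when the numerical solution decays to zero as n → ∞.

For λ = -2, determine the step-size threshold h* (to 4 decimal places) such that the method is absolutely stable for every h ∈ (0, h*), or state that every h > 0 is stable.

(-1.3095,0); λ=-2 ⇒ h* = (55/42)/2 = 0.6548.

Set f=λy, z=hλ:
  k1=λy_n ⇒ h·k1=z·y_n;  k2=λ(1+6/11z)y_n ⇒ h·k2=z(1+6/11z)y_n
  y_{n+1}/y_n = 1 − 2/5z + 7/5z(1+6/11z) = 1 + z + 42/55z²
  R(z) = 1 + z + 42/55z².

Boundary: |R(x)|=1, x<0.
x=-0.59: |R|=0.6758
R=1: x+42/55x²=0 ⇒ x=−55/42=-1.3095; min R=1−1/(4·42/55)=0.6726>−1
Confirm numerically:
  x=-1.223: |R|=0.91919 <1
  x=-1.171: |R|=0.87613 <1
  x=-1.023: |R|=0.77617 <1
  x=-0.777: |R|=0.68403 <1
  x=-1.720: |R|=1.53914 >1
  x=-1.564: |R|=1.30393 >1
Interval (-1.3095, 0).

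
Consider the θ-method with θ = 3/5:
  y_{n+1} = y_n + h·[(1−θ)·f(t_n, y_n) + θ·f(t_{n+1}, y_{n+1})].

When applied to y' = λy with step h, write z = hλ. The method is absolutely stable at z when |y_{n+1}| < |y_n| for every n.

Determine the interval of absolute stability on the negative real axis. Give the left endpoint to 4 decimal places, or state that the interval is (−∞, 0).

unbounded; (−∞, 0).

With y'=λy (z=hλ):
  y_{n+1} = y_n + z·[2/5·y_n + 3/5·y_{n+1}] ⇒ (1 − 3/5z)y_{n+1} = (1 + 2/5z)y_n
  ⇒ R(z) = (1 + 2/5z)/(1 − 3/5z).

Find x<0 with |R(x)|<1.
x=-1.23: |R|=0.2923
x=-2: |R|=0.0909
x=-10: |R|=0.4286
x=-100: |R|=0.6393
θ=3/5≥1/2 ⇒ |1+2/5x|<|1−3/5x| ∀x<0 ⇒ stable on all of ℝ⁻.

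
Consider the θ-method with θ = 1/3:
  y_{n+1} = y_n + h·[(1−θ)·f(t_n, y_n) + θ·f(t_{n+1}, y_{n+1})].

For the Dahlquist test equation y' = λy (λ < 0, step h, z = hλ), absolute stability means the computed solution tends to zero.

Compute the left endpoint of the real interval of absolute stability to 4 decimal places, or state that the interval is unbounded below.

On y'=λy, z=hλ:
  y_{n+1} = y_n + z·[2/3·y_n + 1/3·y_{n+1}] ⇒ (1 − 1/3z)y_{n+1} = (1 + 2/3z)y_n
  Hence R(z) = (1 + 2/3z)/(1 − 1/3z).

Boundary: |R(x)|=1, x<0.
x=-1.73: |R|=0.0973
R=−1: 1+2/3x = −1+1/3x ⇒ -1/3x=2 ⇒ x=2/(-1/3)=-6.0000
Confirm numerically:
  x=-5.133: |R|=0.89340 <1
  x=-4.220: |R|=0.75346 <1
  x=-4.156: |R|=0.74231 <1
  x=-3.985: |R|=0.71152 <1
  x=-6.276: |R|=1.02975 >1
  x=-6.190: |R|=1.02067 >1
  x=-6.026: |R|=1.00288 >1
Stable set (-6.0000, 0).

left endpoint -6.0000.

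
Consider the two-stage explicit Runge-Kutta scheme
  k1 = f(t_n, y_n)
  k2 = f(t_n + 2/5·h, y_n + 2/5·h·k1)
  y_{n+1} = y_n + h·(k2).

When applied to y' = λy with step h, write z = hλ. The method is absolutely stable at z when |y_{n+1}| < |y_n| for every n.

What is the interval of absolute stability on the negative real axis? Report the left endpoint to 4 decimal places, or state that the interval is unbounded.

z∈(-2.5000,0).

With y'=λy (z=hλ):
  k1=λy_n ⇒ h·k1=z·y_n;  k2=λ(1+2/5z)y_n ⇒ h·k2=z(1+2/5z)y_n
  y_{n+1}/y_n = 1 + z(1+2/5z) = 1 + z + 2/5z²
  Hence R(z) = 1 + z + 2/5z².

Need |R(x)|<1, x<0.
x=-1.33: |R|=0.3776
R=1: x+2/5x²=0 ⇒ x=−5/2=-2.5000; min R=1−1/(4·2/5)=0.3750>−1
Confirm numerically:
  x=-2.438: |R|=0.93954 <1
  x=-2.270: |R|=0.79116 <1
  x=-2.206: |R|=0.74057 <1
  x=-1.086: |R|=0.38576 <1
  x=-2.803: |R|=1.33972 >1
  x=-2.799: |R|=1.33476 >1
  x=-2.523: |R|=1.02321 >1
So |R|<1 on (-2.5000, 0).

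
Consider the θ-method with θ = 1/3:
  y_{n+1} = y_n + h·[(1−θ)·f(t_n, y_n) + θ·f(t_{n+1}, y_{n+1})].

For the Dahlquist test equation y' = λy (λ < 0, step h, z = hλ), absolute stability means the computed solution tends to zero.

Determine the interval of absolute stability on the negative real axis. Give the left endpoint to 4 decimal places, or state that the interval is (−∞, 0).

On y'=λy, z=hλ:
  y_{n+1} = y_n + z·[2/3·y_n + 1/3·y_{n+1}] ⇒ (1 − 1/3z)y_{n+1} = (1 + 2/3z)y_n
  Hence R(z) = (1 + 2/3z)/(1 − 1/3z).

Solve |R(x)|<1 on ℝ⁻.
x=-0.92: |R|=0.2959
R=−1: 1+2/3x = −1+1/3x ⇒ -1/3x=2 ⇒ x=2/(-1/3)=-6.0000
Confirm numerically:
  x=-5.722: |R|=0.96813 <1
  x=-4.223: |R|=0.75398 <1
  x=-3.499: |R|=0.61517 <1
  x=-2.858: |R|=0.46364 <1
  x=-6.461: |R|=1.04873 >1
  x=-6.310: |R|=1.03330 >1
So |R|<1 on (-6.0000, 0).

z∈(-6.0000,0).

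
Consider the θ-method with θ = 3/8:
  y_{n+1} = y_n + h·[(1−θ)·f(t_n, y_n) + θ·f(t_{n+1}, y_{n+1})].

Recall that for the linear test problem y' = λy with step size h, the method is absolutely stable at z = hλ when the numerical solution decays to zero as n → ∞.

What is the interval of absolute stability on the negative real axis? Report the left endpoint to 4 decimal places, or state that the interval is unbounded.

On y'=λy, z=hλ:
  y_{n+1} = y_n + z·[5/8·y_n + 3/8·y_{n+1}] ⇒ (1 − 3/8z)y_{n+1} = (1 + 5/8z)y_n
  so R(z) = (1 + 5/8z)/(1 − 3/8z).

Boundary: |R(x)|=1, x<0.
x=-1.12: |R|=0.2113
R=−1: 1+5/8x = −1+3/8x ⇒ -1/4x=2 ⇒ x=2/(-1/4)=-8.0000
Confirm numerically:
  x=-7.286: |R|=0.95217 <1
  x=-6.699: |R|=0.90739 <1
  x=-6.154: |R|=0.86048 <1
  x=-4.057: |R|=0.60904 <1
  x=-8.375: |R|=1.02264 >1
  x=-8.360: |R|=1.02177 >1
  x=-8.028: |R|=1.00175 >1
So |R|<1 on (-8.0000, 0).

z∈(-8.0000,0).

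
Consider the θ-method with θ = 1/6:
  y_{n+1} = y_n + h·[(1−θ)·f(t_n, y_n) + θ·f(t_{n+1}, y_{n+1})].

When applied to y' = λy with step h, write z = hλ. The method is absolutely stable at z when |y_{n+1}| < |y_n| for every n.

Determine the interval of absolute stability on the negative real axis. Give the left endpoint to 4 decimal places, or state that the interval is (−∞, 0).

On y'=λy, z=hλ:
  y_{n+1} = y_n + z·[5/6·y_n + 1/6·y_{n+1}] ⇒ (1 − 1/6z)y_{n+1} = (1 + 5/6z)y_n
  Hence R(z) = (1 + 5/6z)/(1 − 1/6z).

Solve |R(x)|<1 on ℝ⁻.
x=-1.29: |R|=0.0617
R=−1: 1+5/6x = −1+1/6x ⇒ -2/3x=2 ⇒ x=2/(-2/3)=-3.0000
Confirm numerically:
  x=-2.107: |R|=0.55939 <1
  x=-1.777: |R|=0.37097 <1
  x=-1.220: |R|=0.01385 <1
  x=-3.571: |R|=1.23864 >1
  x=-3.419: |R|=1.17794 >1
  x=-3.130: |R|=1.05696 >1
Stable set (-3.0000, 0).

(-3.0000, 0).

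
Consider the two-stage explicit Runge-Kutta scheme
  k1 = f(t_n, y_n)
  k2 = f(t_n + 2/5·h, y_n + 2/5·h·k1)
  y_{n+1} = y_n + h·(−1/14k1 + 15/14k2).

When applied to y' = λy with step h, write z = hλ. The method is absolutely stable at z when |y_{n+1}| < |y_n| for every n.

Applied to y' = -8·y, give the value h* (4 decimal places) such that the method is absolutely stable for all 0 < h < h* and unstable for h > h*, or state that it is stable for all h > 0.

(-2.3333,0); λ=-8 ⇒ h* = (7/3)/8 = 0.2917.

With y'=λy (z=hλ):
  k1=λy_n ⇒ h·k1=z·y_n;  k2=λ(1+2/5z)y_n ⇒ h·k2=z(1+2/5z)y_n
  y_{n+1}/y_n = 1 − 1/14z + 15/14z(1+2/5z) = 1 + z + 3/7z²
  Hence R(z) = 1 + z + 3/7z².

Boundary: |R(x)|=1, x<0.
x=-0.56: |R|=0.5744
R=1: x+3/7x²=0 ⇒ x=−7/3=-2.3333; min R=1−1/(4·3/7)=0.4167>−1
Confirm numerically:
  x=-2.275: |R|=0.94312 <1
  x=-1.316: |R|=0.42622 <1
  x=-0.996: |R|=0.42915 <1
  x=-2.786: |R|=1.54048 >1
  x=-2.726: |R|=1.45875 >1
So |R|<1 on (-2.3333, 0).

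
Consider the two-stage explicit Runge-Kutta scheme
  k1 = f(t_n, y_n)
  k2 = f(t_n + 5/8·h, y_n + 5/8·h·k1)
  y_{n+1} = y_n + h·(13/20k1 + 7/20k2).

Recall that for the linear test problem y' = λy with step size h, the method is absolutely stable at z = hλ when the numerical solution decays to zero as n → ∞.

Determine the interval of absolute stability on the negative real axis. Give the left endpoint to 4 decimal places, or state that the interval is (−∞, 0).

z∈(-4.5714,0).

With y'=λy (z=hλ):
  k1=λy_n ⇒ h·k1=z·y_n;  k2=λ(1+5/8z)y_n ⇒ h·k2=z(1+5/8z)y_n
  y_{n+1}/y_n = 1 + 13/20z + 7/20z(1+5/8z) = 1 + z + 7/32z²
  ⇒ R(z) = 1 + z + 7/32z².

Boundary: |R(x)|=1, x<0.
x=-1.51: |R|=0.0112
R=1: x+7/32x²=0 ⇒ x=−32/7=-4.5714; min R=1−1/(4·7/32)=-0.1429>−1
Confirm numerically:
  x=-4.401: |R|=0.83593 <1
  x=-3.125: |R|=0.01123 <1
  x=-2.807: |R|=0.08341 <1
  x=-2.710: |R|=0.10348 <1
  x=-5.134: |R|=1.63180 >1
  x=-4.885: |R|=1.33508 >1
Stable set (-4.5714, 0).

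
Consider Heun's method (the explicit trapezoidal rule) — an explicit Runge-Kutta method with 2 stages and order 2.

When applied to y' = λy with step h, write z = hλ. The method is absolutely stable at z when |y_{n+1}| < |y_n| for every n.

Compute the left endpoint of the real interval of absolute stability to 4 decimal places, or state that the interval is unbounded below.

Test eqn y'=λy, z=hλ:
  order 2, 2-stage ⇒ R(z)=1+z+z^2/2
  (e.g. R(-0.5)=0.62500, |R|=0.62500)

Solve |R(x)|<1 on ℝ⁻.
x=-0.5: |R|=0.6250
|R(-1.96)|=0.9608 |R(-0.94)|=0.5018 |R(-0.6)|=0.5800
Bisect:
  x_lo=-2.5562 |R|=1.7108  x_hi=-0.3407 |R|=0.7173
  mid=-1.44846 |R|=0.60056 →hi
  mid=-2.00231 |R|=1.00232 →lo
  mid=-1.72538 |R|=0.76309 →hi
  mid=-1.86385 |R|=0.87312 →hi
  mid=-1.93308 |R|=0.93532 →hi
  mid=-1.96770 |R|=0.96822 →hi
  mid=-1.98501 |R|=0.98512 →hi
  ...
  [-2.00001,-1.99988] ⇒ x*=-2.0000
So |R|<1 on (-2.0000, 0).

z* = -2.0000.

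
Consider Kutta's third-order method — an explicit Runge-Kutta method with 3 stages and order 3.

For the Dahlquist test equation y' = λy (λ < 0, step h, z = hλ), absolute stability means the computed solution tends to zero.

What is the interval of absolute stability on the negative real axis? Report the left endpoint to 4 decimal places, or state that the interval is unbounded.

z∈(-2.5127,0).

Test eqn y'=λy, z=hλ:
  order 3, 3-stage ⇒ R(z)=1+z+z^2/2+z^3/6
  (e.g. R(-1.17)=0.24751, |R|=0.24751)

Boundary: |R(x)|=1, x<0.
x=-1.17: |R|=0.2475
|R(-2.83)|=1.6031 |R(-2.37)|=0.7802 |R(-1.89)|=0.2292
Bisect:
  x_lo=-3.3595 |R|=3.0357  x_hi=-0.2623 |R|=0.7691
  mid=-1.81090 |R|=0.16098 →hi
  mid=-2.58520 |R|=1.12317 →lo
  mid=-2.19805 |R|=0.55229 →hi
  mid=-2.39163 |R|=0.81165 →hi
  mid=-2.48841 |R|=0.96044 →hi
  mid=-2.53681 |R|=1.04000 →lo
  mid=-2.51261 |R|=0.99978 →hi
  mid=-2.52471 |R|=1.01978 →lo
  ...
  [-2.51280,-2.51261] ⇒ x*=-2.5127
Stable set (-2.5127, 0).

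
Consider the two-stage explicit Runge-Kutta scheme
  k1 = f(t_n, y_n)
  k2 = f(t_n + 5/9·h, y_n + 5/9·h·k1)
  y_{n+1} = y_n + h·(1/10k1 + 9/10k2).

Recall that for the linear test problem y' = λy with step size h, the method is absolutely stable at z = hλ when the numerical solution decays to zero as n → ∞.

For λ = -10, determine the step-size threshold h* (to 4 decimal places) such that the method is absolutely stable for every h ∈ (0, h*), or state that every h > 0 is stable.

(-2.0000,0); λ=-10 ⇒ h* = (2)/10 = 0.2000.

With y'=λy (z=hλ):
  k1=λy_n ⇒ h·k1=z·y_n;  k2=λ(1+5/9z)y_n ⇒ h·k2=z(1+5/9z)y_n
  y_{n+1}/y_n = 1 + 1/10z + 9/10z(1+5/9z) = 1 + z + 1/2z²
  R(z) = 1 + z + 1/2z².

Boundary: |R(x)|=1, x<0.
x=-1.7: |R|=0.7450
R=1: x+1/2x²=0 ⇒ x=−2=-2.0000; min R=1−1/(4·1/2)=0.5000>−1
Confirm numerically:
  x=-1.949: |R|=0.95030 <1
  x=-1.402: |R|=0.58080 <1
  x=-0.876: |R|=0.50769 <1
  x=-2.590: |R|=1.76405 >1
  x=-2.512: |R|=1.64307 >1
  x=-2.440: |R|=1.53680 >1
Interval (-2.0000, 0).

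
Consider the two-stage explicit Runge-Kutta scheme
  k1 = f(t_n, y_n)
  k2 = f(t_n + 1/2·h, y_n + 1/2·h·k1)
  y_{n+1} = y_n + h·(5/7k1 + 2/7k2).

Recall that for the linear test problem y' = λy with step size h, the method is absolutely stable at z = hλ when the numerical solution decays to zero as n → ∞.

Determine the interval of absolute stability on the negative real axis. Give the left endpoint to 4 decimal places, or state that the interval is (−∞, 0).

(-7.0000, 0).

Set f=λy, z=hλ:
  k1=λy_n ⇒ h·k1=z·y_n;  k2=λ(1+1/2z)y_n ⇒ h·k2=z(1+1/2z)y_n
  y_{n+1}/y_n = 1 + 5/7z + 2/7z(1+1/2z) = 1 + z + 1/7z²
  Hence R(z) = 1 + z + 1/7z².

Need |R(x)|<1, x<0.
x=-1.79: |R|=0.3323
R=1: x+1/7x²=0 ⇒ x=−7=-7.0000; min R=1−1/(4·1/7)=-0.7500>−1
Confirm numerically:
  x=-5.270: |R|=0.30244 <1
  x=-4.254: |R|=0.66878 <1
  x=-4.175: |R|=0.68491 <1
  x=-3.867: |R|=0.73076 <1
  x=-7.552: |R|=1.59553 >1
  x=-7.396: |R|=1.41840 >1
So |R|<1 on (-7.0000, 0).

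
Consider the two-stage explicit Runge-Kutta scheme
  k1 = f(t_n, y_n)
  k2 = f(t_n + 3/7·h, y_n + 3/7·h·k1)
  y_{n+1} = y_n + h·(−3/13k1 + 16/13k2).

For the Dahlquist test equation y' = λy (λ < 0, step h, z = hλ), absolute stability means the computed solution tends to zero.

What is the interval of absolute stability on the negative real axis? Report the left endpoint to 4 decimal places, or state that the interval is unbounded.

(-1.8958, 0).

On y'=λy, z=hλ:
  k1=λy_n ⇒ h·k1=z·y_n;  k2=λ(1+3/7z)y_n ⇒ h·k2=z(1+3/7z)y_n
  y_{n+1}/y_n = 1 − 3/13z + 16/13z(1+3/7z) = 1 + z + 48/91z²
  Hence R(z) = 1 + z + 48/91z².

Need |R(x)|<1, x<0.
x=-1.11: |R|=0.5399
R=1: x+48/91x²=0 ⇒ x=−91/48=-1.8958; min R=1−1/(4·48/91)=0.5260>−1
Confirm numerically:
  x=-1.608: |R|=0.75587 <1
  x=-1.117: |R|=0.54112 <1
  x=-0.970: |R|=0.52630 <1
  x=-0.937: |R|=0.52610 <1
  x=-2.387: |R|=1.61842 >1
  x=-2.340: |R|=1.54823 >1
Interval (-1.8958, 0).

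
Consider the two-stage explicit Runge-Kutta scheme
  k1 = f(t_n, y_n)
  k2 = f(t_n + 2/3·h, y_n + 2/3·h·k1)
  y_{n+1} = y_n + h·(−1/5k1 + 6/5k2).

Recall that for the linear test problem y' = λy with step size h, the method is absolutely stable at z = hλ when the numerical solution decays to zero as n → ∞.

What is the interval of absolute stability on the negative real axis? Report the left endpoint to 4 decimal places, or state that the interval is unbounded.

(-1.2500, 0).

With y'=λy (z=hλ):
  k1=λy_n ⇒ h·k1=z·y_n;  k2=λ(1+2/3z)y_n ⇒ h·k2=z(1+2/3z)y_n
  y_{n+1}/y_n = 1 − 1/5z + 6/5z(1+2/3z) = 1 + z + 4/5z²
  R(z) = 1 + z + 4/5z².

Solve |R(x)|<1 on ℝ⁻.
x=-1.1: |R|=0.8680
R=1: x+4/5x²=0 ⇒ x=−5/4=-1.2500; min R=1−1/(4·4/5)=0.6875>−1
Confirm numerically:
  x=-1.160: |R|=0.91648 <1
  x=-1.073: |R|=0.84806 <1
  x=-0.619: |R|=0.68753 <1
  x=-0.604: |R|=0.68785 <1
  x=-1.840: |R|=1.86848 >1
  x=-1.276: |R|=1.02654 >1
Interval (-1.2500, 0).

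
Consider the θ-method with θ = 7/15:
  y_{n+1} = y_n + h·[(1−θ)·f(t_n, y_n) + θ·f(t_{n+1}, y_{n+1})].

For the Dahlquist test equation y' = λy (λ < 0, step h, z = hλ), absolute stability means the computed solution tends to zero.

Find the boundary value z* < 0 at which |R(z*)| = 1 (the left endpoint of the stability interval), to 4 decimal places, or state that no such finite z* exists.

z* = -30.0000.

Test eqn y'=λy, z=hλ:
  y_{n+1} = y_n + z·[8/15·y_n + 7/15·y_{n+1}] ⇒ (1 − 7/15z)y_{n+1} = (1 + 8/15z)y_n
  so R(z) = (1 + 8/15z)/(1 − 7/15z).

Boundary: |R(x)|=1, x<0.
x=-1.73: |R|=0.0428
R=−1: 1+8/15x = −1+7/15x ⇒ -1/15x=2 ⇒ x=2/(-1/15)=-30.0000
Confirm numerically:
  x=-28.690: |R|=0.99393 <1
  x=-28.301: |R|=0.99203 <1
  x=-22.297: |R|=0.95497 <1
  x=-30.475: |R|=1.00208 >1
  x=-30.298: |R|=1.00131 >1
  x=-30.232: |R|=1.00102 >1
Stable set (-30.0000, 0).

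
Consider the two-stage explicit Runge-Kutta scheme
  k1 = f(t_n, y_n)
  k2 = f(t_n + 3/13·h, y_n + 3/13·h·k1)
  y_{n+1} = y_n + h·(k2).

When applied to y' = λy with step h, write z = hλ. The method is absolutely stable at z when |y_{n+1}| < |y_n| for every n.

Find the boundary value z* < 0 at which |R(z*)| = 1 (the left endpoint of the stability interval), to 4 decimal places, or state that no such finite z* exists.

On y'=λy, z=hλ:
  k1=λy_n ⇒ h·k1=z·y_n;  k2=λ(1+3/13z)y_n ⇒ h·k2=z(1+3/13z)y_n
  y_{n+1}/y_n = 1 + z(1+3/13z) = 1 + z + 3/13z²
  so R(z) = 1 + z + 3/13z².

Find x<0 with |R(x)|<1.
x=-0.68: |R|=0.4267
R=1: x+3/13x²=0 ⇒ x=−13/3=-4.3333; min R=1−1/(4·3/13)=-0.0833>−1
Confirm numerically:
  x=-3.562: |R|=0.36596 <1
  x=-3.317: |R|=0.22204 <1
  x=-2.151: |R|=0.08328 <1
  x=-1.824: |R|=0.05624 <1
  x=-4.841: |R|=1.56714 >1
  x=-4.661: |R|=1.35244 >1
  x=-4.605: |R|=1.28870 >1
So |R|<1 on (-4.3333, 0).

z* = -4.3333.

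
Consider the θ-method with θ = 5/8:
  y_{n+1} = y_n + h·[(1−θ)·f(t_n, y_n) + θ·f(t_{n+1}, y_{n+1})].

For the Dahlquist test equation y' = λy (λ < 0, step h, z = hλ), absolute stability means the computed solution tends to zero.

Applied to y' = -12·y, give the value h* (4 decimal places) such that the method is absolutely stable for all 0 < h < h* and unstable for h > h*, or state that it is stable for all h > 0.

With y'=λy (z=hλ):
  y_{n+1} = y_n + z·[3/8·y_n + 5/8·y_{n+1}] ⇒ (1 − 5/8z)y_{n+1} = (1 + 3/8z)y_n
  Hence R(z) = (1 + 3/8z)/(1 − 5/8z).

Boundary: |R(x)|=1, x<0.
x=-0.55: |R|=0.5907
x=-2: |R|=0.1111
x=-10: |R|=0.3793
x=-100: |R|=0.5748
θ=5/8≥1/2 ⇒ |1+3/8x|<|1−5/8x| ∀x<0 ⇒ unbounded interval.

(−∞, 0) — no finite endpoint. Any h>0 works for λ=-12.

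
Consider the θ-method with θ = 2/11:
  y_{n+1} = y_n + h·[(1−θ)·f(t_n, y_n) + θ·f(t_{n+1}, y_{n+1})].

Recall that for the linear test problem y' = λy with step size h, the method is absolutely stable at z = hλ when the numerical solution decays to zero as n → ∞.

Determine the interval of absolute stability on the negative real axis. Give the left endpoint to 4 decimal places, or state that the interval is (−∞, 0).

Set f=λy, z=hλ:
  y_{n+1} = y_n + z·[9/11·y_n + 2/11·y_{n+1}] ⇒ (1 − 2/11z)y_{n+1} = (1 + 9/11z)y_n
  so R(z) = (1 + 9/11z)/(1 − 2/11z).

Boundary: |R(x)|=1, x<0.
x=-1.27: |R|=0.0318
R=−1: 1+9/11x = −1+2/11x ⇒ -7/11x=2 ⇒ x=2/(-7/11)=-3.1429
Confirm numerically:
  x=-3.122: |R|=0.99153 <1
  x=-2.600: |R|=0.76543 <1
  x=-1.491: |R|=0.17301 <1
  x=-3.486: |R|=1.13365 >1
  x=-3.305: |R|=1.06445 >1
Interval (-3.1429, 0).

(-3.1429, 0).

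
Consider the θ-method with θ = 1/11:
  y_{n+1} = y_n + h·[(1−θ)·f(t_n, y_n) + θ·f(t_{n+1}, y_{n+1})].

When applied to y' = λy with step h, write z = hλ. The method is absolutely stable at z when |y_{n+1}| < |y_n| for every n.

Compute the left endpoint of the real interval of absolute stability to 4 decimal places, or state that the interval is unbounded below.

With y'=λy (z=hλ):
  y_{n+1} = y_n + z·[10/11·y_n + 1/11·y_{n+1}] ⇒ (1 − 1/11z)y_{n+1} = (1 + 10/11z)y_n
  Hence R(z) = (1 + 10/11z)/(1 − 1/11z).

Boundary: |R(x)|=1, x<0.
x=-1.04: |R|=0.0498
R=−1: 1+10/11x = −1+1/11x ⇒ -9/11x=2 ⇒ x=2/(-9/11)=-2.4444
Confirm numerically:
  x=-1.875: |R|=0.60194 <1
  x=-1.474: |R|=0.29982 <1
  x=-1.408: |R|=0.24823 <1
  x=-1.248: |R|=0.12084 <1
  x=-2.840: |R|=1.25723 >1
  x=-2.759: |R|=1.20576 >1
  x=-2.687: |R|=1.15949 >1
Stable set (-2.4444, 0).

left endpoint -2.4444.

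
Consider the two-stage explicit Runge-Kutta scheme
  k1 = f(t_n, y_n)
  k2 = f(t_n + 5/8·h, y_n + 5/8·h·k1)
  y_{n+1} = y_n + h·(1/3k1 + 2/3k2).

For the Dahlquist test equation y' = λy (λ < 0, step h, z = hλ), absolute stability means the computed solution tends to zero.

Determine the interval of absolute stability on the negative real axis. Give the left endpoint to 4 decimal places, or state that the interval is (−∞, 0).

With y'=λy (z=hλ):
  k1=λy_n ⇒ h·k1=z·y_n;  k2=λ(1+5/8z)y_n ⇒ h·k2=z(1+5/8z)y_n
  y_{n+1}/y_n = 1 + 1/3z + 2/3z(1+5/8z) = 1 + z + 5/12z²
  Hence R(z) = 1 + z + 5/12z².

Boundary: |R(x)|=1, x<0.
x=-1.35: |R|=0.4094
R=1: x+5/12x²=0 ⇒ x=−12/5=-2.4000; min R=1−1/(4·5/12)=0.4000>−1
Confirm numerically:
  x=-2.048: |R|=0.69963 <1
  x=-1.125: |R|=0.40234 <1
  x=-1.094: |R|=0.40468 <1
  x=-2.875: |R|=1.56901 >1
  x=-2.793: |R|=1.45735 >1
  x=-2.516: |R|=1.12161 >1
Interval (-2.4000, 0).

z∈(-2.4000,0).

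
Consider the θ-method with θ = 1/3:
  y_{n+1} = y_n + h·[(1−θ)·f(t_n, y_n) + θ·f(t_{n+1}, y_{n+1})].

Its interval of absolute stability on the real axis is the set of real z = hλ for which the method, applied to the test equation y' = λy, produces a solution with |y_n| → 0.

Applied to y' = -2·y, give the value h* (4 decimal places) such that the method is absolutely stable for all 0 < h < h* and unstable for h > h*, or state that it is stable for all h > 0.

On y'=λy, z=hλ:
  y_{n+1} = y_n + z·[2/3·y_n + 1/3·y_{n+1}] ⇒ (1 − 1/3z)y_{n+1} = (1 + 2/3z)y_n
  Hence R(z) = (1 + 2/3z)/(1 − 1/3z).

Find x<0 with |R(x)|<1.
x=-1.43: |R|=0.0316
R=−1: 1+2/3x = −1+1/3x ⇒ -1/3x=2 ⇒ x=2/(-1/3)=-6.0000
Confirm numerically:
  x=-5.929: |R|=0.99205 <1
  x=-3.846: |R|=0.68536 <1
  x=-3.468: |R|=0.60853 <1
  x=-6.416: |R|=1.04418 >1
  x=-6.273: |R|=1.02944 >1
Interval (-6.0000, 0).

(-6.0000,0); λ=-2 ⇒ h* = (6)/2 = 3.0000.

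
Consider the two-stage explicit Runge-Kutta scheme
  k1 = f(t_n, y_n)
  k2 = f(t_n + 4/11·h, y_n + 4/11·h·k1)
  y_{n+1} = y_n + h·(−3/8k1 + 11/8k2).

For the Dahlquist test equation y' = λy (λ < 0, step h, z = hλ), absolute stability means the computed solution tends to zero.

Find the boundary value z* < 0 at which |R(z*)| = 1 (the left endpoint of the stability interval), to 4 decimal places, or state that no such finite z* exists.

left endpoint -2.0000.

Set f=λy, z=hλ:
  k1=λy_n ⇒ h·k1=z·y_n;  k2=λ(1+4/11z)y_n ⇒ h·k2=z(1+4/11z)y_n
  y_{n+1}/y_n = 1 − 3/8z + 11/8z(1+4/11z) = 1 + z + 1/2z²
  R(z) = 1 + z + 1/2z².

Find x<0 with |R(x)|<1.
x=-0.42: |R|=0.6682
R=1: x+1/2x²=0 ⇒ x=−2=-2.0000; min R=1−1/(4·1/2)=0.5000>−1
Confirm numerically:
  x=-1.780: |R|=0.80420 <1
  x=-1.503: |R|=0.62650 <1
  x=-1.244: |R|=0.52977 <1
  x=-0.912: |R|=0.50387 <1
  x=-2.198: |R|=1.21760 >1
  x=-2.093: |R|=1.09732 >1
Stable set (-2.0000, 0).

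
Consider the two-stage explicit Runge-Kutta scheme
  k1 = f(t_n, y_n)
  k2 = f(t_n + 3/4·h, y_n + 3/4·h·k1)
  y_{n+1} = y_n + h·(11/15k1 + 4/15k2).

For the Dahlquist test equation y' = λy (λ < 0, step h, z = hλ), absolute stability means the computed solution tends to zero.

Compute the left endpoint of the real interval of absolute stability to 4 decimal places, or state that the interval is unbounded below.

With y'=λy (z=hλ):
  k1=λy_n ⇒ h·k1=z·y_n;  k2=λ(1+3/4z)y_n ⇒ h·k2=z(1+3/4z)y_n
  y_{n+1}/y_n = 1 + 11/15z + 4/15z(1+3/4z) = 1 + z + 1/5z²
  Hence R(z) = 1 + z + 1/5z².

Find x<0 with |R(x)|<1.
x=-0.75: |R|=0.3625
R=1: x+1/5x²=0 ⇒ x=−5=-5.0000; min R=1−1/(4·1/5)=-0.2500>−1
Confirm numerically:
  x=-4.762: |R|=0.77333 <1
  x=-3.059: |R|=0.18750 <1
  x=-2.839: |R|=0.22702 <1
  x=-5.482: |R|=1.52846 >1
  x=-5.359: |R|=1.38478 >1
  x=-5.221: |R|=1.23077 >1
Interval (-5.0000, 0).

left endpoint -5.0000.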